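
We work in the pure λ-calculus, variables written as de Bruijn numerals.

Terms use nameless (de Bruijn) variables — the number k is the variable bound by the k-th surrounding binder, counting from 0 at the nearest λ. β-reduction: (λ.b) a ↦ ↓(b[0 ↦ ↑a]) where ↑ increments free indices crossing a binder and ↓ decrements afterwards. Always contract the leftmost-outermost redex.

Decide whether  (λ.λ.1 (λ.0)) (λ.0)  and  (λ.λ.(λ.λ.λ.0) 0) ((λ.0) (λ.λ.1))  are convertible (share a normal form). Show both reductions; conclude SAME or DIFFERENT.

Answer: DIFFERENT — A ⇓ λ.λ.0, B ⇓ λ.λ.λ.0

Reduction:
Term A:
  start: (λ.λ.1 (λ.0)) (λ.0)
  step 1: λ.(λ.0) (λ.0)
  step 2: λ.λ.0

Term B:
  start: (λ.λ.(λ.λ.λ.0) 0) ((λ.0) (λ.λ.1))
  step 1: λ.(λ.λ.λ.0) 0
  step 2: λ.λ.λ.0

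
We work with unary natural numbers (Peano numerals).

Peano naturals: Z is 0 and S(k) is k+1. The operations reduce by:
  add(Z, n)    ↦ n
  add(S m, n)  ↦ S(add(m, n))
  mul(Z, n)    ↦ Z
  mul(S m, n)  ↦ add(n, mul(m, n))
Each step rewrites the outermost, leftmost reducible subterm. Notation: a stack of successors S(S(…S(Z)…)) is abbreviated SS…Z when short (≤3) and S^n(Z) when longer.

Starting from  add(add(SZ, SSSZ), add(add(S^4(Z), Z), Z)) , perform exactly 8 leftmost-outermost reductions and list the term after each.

Answer: after 8 steps: S(S(S(S(add(S(add(SSSZ, Z)), Z)))))

Working:
  start: add(add(SZ, SSSZ), add(add(S^4(Z), Z), Z))
  step 1: add(S(add(Z, SSSZ)), add(add(S^4(Z), Z), Z))
  step 2: S(add(add(Z, SSSZ), add(add(S^4(Z), Z), Z)))
  step 3: S(add(SSSZ, add(add(S^4(Z), Z), Z)))
  step 4: S(S(add(SSZ, add(add(S^4(Z), Z), Z))))
  step 5: S(S(S(add(SZ, add(add(S^4(Z), Z), Z)))))
  step 6: S(S(S(S(add(Z, add(add(S^4(Z), Z), Z))))))
  step 7: S(S(S(S(add(add(S^4(Z), Z), Z)))))
  step 8: S(S(S(S(add(S(add(SSSZ, Z)), Z)))))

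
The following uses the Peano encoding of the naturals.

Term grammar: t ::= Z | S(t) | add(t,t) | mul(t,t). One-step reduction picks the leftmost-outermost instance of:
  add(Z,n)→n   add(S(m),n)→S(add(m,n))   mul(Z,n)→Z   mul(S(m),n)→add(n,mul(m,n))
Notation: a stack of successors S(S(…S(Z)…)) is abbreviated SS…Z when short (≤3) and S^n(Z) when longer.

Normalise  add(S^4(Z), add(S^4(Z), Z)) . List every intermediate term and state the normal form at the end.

Answer: normal form = S^8(Z)  (in 10 steps)

Reduction:
  start: add(S^4(Z), add(S^4(Z), Z))
  step 1: S(add(SSSZ, add(S^4(Z), Z)))
  step 2: S(S(add(SSZ, add(S^4(Z), Z))))
  step 3: S(S(S(add(SZ, add(S^4(Z), Z)))))
  step 4: S(S(S(S(add(Z, add(S^4(Z), Z))))))
  step 5: S(S(S(S(add(S^4(Z), Z)))))
  step 6: S(S(S(S(S(add(SSSZ, Z))))))
  step 7: S(S(S(S(S(S(add(SSZ, Z)))))))
  step 8: S(S(S(S(S(S(S(add(SZ, Z))))))))
  step 9: S(S(S(S(S(S(S(S(add(Z, Z)))))))))
  step 10: S^8(Z)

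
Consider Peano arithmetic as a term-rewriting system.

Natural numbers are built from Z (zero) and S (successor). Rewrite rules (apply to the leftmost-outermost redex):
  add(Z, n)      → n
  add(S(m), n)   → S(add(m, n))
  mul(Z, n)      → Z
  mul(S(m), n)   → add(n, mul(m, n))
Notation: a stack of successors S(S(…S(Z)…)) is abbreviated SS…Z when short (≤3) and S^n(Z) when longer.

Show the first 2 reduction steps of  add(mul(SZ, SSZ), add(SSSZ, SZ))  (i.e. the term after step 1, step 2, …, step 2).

  start: add(mul(SZ, SSZ), add(SSSZ, SZ))
  step 1: add(add(SSZ, mul(Z, SSZ)), add(SSSZ, SZ))
  step 2: add(S(add(SZ, mul(Z, SSZ))), add(SSSZ, SZ))

Answer: after 2 steps: add(S(add(SZ, mul(Z, SSZ))), add(SSSZ, SZ))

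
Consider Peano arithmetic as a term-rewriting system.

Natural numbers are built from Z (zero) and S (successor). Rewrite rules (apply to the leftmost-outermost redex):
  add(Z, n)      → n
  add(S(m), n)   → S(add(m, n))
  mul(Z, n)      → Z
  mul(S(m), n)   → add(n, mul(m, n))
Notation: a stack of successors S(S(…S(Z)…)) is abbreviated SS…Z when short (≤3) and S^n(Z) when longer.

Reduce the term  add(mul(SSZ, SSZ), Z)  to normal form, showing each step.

  start: add(mul(SSZ, SSZ), Z)
  step 1: add(add(SSZ, mul(SZ, SSZ)), Z)
  step 2: add(S(add(SZ, mul(SZ, SSZ))), Z)
  step 3: S(add(add(SZ, mul(SZ, SSZ)), Z))
  step 4: S(add(S(add(Z, mul(SZ, SSZ))), Z))
  step 5: S(S(add(add(Z, mul(SZ, SSZ)), Z)))
  step 6: S(S(add(mul(SZ, SSZ), Z)))
  step 7: S(S(add(add(SSZ, mul(Z, SSZ)), Z)))
  step 8: S(S(add(S(add(SZ, mul(Z, SSZ))), Z)))
  step 9: S(S(S(add(add(SZ, mul(Z, SSZ)), Z))))
  step 10: S(S(S(add(S(add(Z, mul(Z, SSZ))), Z))))
  step 11: S(S(S(S(add(add(Z, mul(Z, SSZ)), Z)))))
  step 12: S(S(S(S(add(mul(Z, SSZ), Z)))))
  step 13: S(S(S(S(add(Z, Z)))))
  step 14: S^4(Z)

Answer: normal form = S^4(Z)  (in 14 steps)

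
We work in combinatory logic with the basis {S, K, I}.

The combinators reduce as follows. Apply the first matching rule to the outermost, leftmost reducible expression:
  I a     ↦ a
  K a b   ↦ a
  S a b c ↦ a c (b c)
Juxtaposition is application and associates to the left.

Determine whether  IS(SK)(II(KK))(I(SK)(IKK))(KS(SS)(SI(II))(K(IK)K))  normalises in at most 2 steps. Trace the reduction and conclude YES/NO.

  start: IS(SK)(II(KK))(I(SK)(IKK))(KS(SS)(SI(II))(K(IK)K))
  step 1: S(SK)(II(KK))(I(SK)(IKK))(KS(SS)(SI(II))(K(IK)K))
  step 2: SK(I(SK)(IKK))(II(KK)(I(SK)(IKK)))(KS(SS)(SI(II))(K(IK)K))

Answer: NO — after 2 steps the term is SK(I(SK)(IKK))(II(KK)(I(SK)(IKK)))(KS(SS)(SI(II))(K(IK)K)), not yet normal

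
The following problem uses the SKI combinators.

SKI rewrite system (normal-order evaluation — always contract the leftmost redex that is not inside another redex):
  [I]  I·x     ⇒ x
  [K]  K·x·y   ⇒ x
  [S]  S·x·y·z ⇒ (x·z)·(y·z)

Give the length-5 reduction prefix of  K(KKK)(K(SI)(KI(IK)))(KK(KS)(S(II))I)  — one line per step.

  start: K(KKK)(K(SI)(KI(IK)))(KK(KS)(S(II))I)
  →1  KKK(KK(KS)(S(II))I)
  →2  K(KK(KS)(S(II))I)
  →3  K(K(S(II))I)
  →4  K(S(II))
  →5  K(SI)

Answer: after 5 steps: K(SI)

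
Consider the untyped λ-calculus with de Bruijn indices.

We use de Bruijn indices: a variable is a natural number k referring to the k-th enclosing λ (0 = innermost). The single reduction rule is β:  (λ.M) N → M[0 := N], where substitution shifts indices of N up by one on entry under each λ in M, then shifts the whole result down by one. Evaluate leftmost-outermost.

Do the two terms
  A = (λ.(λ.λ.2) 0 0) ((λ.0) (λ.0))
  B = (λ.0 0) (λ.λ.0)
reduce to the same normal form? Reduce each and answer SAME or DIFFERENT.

Term A:
  start: (λ.(λ.λ.2) 0 0) ((λ.0) (λ.0))
  step 1: (λ.λ.(λ.0) (λ.0)) ((λ.0) (λ.0)) ((λ.0) (λ.0))
  step 2: (λ.(λ.0) (λ.0)) ((λ.0) (λ.0))
  step 3: (λ.0) (λ.0)
  step 4: λ.0

Term B:
  start: (λ.0 0) (λ.λ.0)
  step 1: (λ.λ.0) (λ.λ.0)
  step 2: λ.0

Answer: SAME — A ⇓ λ.0, B ⇓ λ.0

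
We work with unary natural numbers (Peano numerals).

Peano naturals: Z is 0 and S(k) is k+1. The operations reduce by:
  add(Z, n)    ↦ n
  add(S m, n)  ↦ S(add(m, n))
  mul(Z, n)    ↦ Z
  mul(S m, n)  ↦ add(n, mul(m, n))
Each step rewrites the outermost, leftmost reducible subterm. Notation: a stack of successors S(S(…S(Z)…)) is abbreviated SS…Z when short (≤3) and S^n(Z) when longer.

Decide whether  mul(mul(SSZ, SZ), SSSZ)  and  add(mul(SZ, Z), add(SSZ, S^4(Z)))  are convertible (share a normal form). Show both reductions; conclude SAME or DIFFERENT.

Answer: SAME — A ⇓ S^6(Z), B ⇓ S^6(Z)

Working:
Term A:
  start: mul(mul(SSZ, SZ), SSSZ)
  →1  mul(add(SZ, mul(SZ, SZ)), SSSZ)
  →2  mul(S(add(Z, mul(SZ, SZ))), SSSZ)
  →3  add(SSSZ, mul(add(Z, mul(SZ, SZ)), SSSZ))
  →4  S(add(SSZ, mul(add(Z, mul(SZ, SZ)), SSSZ)))
  →5  S(S(add(SZ, mul(add(Z, mul(SZ, SZ)), SSSZ))))
  →6  S(S(S(add(Z, mul(add(Z, mul(SZ, SZ)), SSSZ)))))
  →7  S(S(S(mul(add(Z, mul(SZ, SZ)), SSSZ))))
  →8  S(S(S(mul(mul(SZ, SZ), SSSZ))))
  →9  S(S(S(mul(add(SZ, mul(Z, SZ)), SSSZ))))
  →10  S(S(S(mul(S(add(Z, mul(Z, SZ))), SSSZ))))
  →11  S(S(S(add(SSSZ, mul(add(Z, mul(Z, SZ)), SSSZ)))))
  →12  S(S(S(S(add(SSZ, mul(add(Z, mul(Z, SZ)), SSSZ))))))
  →13  S(S(S(S(S(add(SZ, mul(add(Z, mul(Z, SZ)), SSSZ)))))))
  →14  S(S(S(S(S(S(add(Z, mul(add(Z, mul(Z, SZ)), SSSZ))))))))
  →15  S(S(S(S(S(S(mul(add(Z, mul(Z, SZ)), SSSZ)))))))
  →16  S(S(S(S(S(S(mul(mul(Z, SZ), SSSZ)))))))
  →17  S(S(S(S(S(S(mul(Z, SSSZ)))))))
  →18  S^6(Z)

Term B:
  start: add(mul(SZ, Z), add(SSZ, S^4(Z)))
  →1  add(add(Z, mul(Z, Z)), add(SSZ, S^4(Z)))
  →2  add(mul(Z, Z), add(SSZ, S^4(Z)))
  →3  add(Z, add(SSZ, S^4(Z)))
  →4  add(SSZ, S^4(Z))
  →5  S(add(SZ, S^4(Z)))
  →6  S(S(add(Z, S^4(Z))))
  →7  S^6(Z)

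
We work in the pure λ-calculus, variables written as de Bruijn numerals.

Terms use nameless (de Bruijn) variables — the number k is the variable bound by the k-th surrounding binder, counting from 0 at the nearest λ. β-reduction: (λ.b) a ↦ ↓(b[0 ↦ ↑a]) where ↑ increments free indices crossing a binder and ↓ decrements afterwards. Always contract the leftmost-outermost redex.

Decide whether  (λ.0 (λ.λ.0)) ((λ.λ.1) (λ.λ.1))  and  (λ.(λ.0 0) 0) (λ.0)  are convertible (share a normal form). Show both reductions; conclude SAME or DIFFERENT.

Term A:
  start: (λ.0 (λ.λ.0)) ((λ.λ.1) (λ.λ.1))
  step 1: (λ.λ.1) (λ.λ.1) (λ.λ.0)
  step 2: (λ.λ.λ.1) (λ.λ.0)
  step 3: λ.λ.1

Term B:
  start: (λ.(λ.0 0) 0) (λ.0)
  step 1: (λ.0 0) (λ.0)
  step 2: (λ.0) (λ.0)
  step 3: λ.0

Answer: DIFFERENT — A ⇓ λ.λ.1, B ⇓ λ.0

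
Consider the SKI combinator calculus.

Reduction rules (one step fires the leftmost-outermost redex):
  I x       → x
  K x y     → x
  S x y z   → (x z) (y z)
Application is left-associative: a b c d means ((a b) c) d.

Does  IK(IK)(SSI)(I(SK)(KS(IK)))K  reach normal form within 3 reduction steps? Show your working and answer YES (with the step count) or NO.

  start: IK(IK)(SSI)(I(SK)(KS(IK)))K
  [1] K(IK)(SSI)(I(SK)(KS(IK)))K
  [2] IK(I(SK)(KS(IK)))K
  [3] K(I(SK)(KS(IK)))K

Answer: NO — after 3 steps the term is K(I(SK)(KS(IK)))K, not yet normal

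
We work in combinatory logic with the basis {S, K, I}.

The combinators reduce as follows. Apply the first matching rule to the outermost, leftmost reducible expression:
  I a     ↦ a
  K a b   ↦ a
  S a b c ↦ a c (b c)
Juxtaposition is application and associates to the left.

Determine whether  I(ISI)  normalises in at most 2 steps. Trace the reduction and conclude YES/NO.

  start: I(ISI)
  [1] ISI
  [2] SI

Answer: YES — reaches normal form SI in 2 ≤ 2 steps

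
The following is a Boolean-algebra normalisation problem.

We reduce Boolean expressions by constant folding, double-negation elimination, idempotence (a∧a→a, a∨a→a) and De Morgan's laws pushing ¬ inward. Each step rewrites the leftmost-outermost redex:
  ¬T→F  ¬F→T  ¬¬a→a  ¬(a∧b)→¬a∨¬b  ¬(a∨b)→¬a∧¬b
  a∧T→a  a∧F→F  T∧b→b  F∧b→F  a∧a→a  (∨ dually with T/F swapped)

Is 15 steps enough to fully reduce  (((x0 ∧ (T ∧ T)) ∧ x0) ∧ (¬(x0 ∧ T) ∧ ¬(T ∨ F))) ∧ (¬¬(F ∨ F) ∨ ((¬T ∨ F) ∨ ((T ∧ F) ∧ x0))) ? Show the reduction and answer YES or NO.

Answer: YES — reaches normal form F in 12 ≤ 15 steps

Working:
  start: (((x0 ∧ (T ∧ T)) ∧ x0) ∧ (¬(x0 ∧ T) ∧ ¬(T ∨ F))) ∧ (¬¬(F ∨ F) ∨ ((¬T ∨ F) ∨ ((T ∧ F) ∧ x0)))
  →1  (((x0 ∧ T) ∧ x0) ∧ (¬(x0 ∧ T) ∧ ¬(T ∨ F))) ∧ (¬¬(F ∨ F) ∨ ((¬T ∨ F) ∨ ((T ∧ F) ∧ x0)))
  →2  ((x0 ∧ x0) ∧ (¬(x0 ∧ T) ∧ ¬(T ∨ F))) ∧ (¬¬(F ∨ F) ∨ ((¬T ∨ F) ∨ ((T ∧ F) ∧ x0)))
  →3  (x0 ∧ (¬(x0 ∧ T) ∧ ¬(T ∨ F))) ∧ (¬¬(F ∨ F) ∨ ((¬T ∨ F) ∨ ((T ∧ F) ∧ x0)))
  →4  (x0 ∧ ((¬x0 ∨ ¬T) ∧ ¬(T ∨ F))) ∧ (¬¬(F ∨ F) ∨ ((¬T ∨ F) ∨ ((T ∧ F) ∧ x0)))
  →5  (x0 ∧ ((¬x0 ∨ F) ∧ ¬(T ∨ F))) ∧ (¬¬(F ∨ F) ∨ ((¬T ∨ F) ∨ ((T ∧ F) ∧ x0)))
  →6  (x0 ∧ (¬x0 ∧ ¬(T ∨ F))) ∧ (¬¬(F ∨ F) ∨ ((¬T ∨ F) ∨ ((T ∧ F) ∧ x0)))
  →7  (x0 ∧ (¬x0 ∧ (¬T ∧ ¬F))) ∧ (¬¬(F ∨ F) ∨ ((¬T ∨ F) ∨ ((T ∧ F) ∧ x0)))
  →8  (x0 ∧ (¬x0 ∧ (F ∧ ¬F))) ∧ (¬¬(F ∨ F) ∨ ((¬T ∨ F) ∨ ((T ∧ F) ∧ x0)))
  →9  (x0 ∧ (¬x0 ∧ F)) ∧ (¬¬(F ∨ F) ∨ ((¬T ∨ F) ∨ ((T ∧ F) ∧ x0)))
  →10  (x0 ∧ F) ∧ (¬¬(F ∨ F) ∨ ((¬T ∨ F) ∨ ((T ∧ F) ∧ x0)))
  →11  F ∧ (¬¬(F ∨ F) ∨ ((¬T ∨ F) ∨ ((T ∧ F) ∧ x0)))
  →12  F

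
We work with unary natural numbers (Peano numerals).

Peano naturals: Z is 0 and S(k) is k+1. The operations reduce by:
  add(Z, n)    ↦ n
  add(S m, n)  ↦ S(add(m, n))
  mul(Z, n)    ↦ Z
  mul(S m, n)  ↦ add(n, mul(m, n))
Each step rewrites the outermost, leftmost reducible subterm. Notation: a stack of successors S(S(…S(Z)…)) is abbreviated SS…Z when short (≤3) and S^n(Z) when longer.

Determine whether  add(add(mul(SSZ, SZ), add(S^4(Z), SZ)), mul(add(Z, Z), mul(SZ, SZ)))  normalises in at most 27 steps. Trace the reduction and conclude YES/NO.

Answer: YES — reaches normal form S^7(Z) in 25 ≤ 27 steps

Reduction:
  start: add(add(mul(SSZ, SZ), add(S^4(Z), SZ)), mul(add(Z, Z), mul(SZ, SZ)))
  →1  add(add(add(SZ, mul(SZ, SZ)), add(S^4(Z), SZ)), mul(add(Z, Z), mul(SZ, SZ)))
  →2  add(add(S(add(Z, mul(SZ, SZ))), add(S^4(Z), SZ)), mul(add(Z, Z), mul(SZ, SZ)))
  →3  add(S(add(add(Z, mul(SZ, SZ)), add(S^4(Z), SZ))), mul(add(Z, Z), mul(SZ, SZ)))
  →4  S(add(add(add(Z, mul(SZ, SZ)), add(S^4(Z), SZ)), mul(add(Z, Z), mul(SZ, SZ))))
  →5  S(add(add(mul(SZ, SZ), add(S^4(Z), SZ)), mul(add(Z, Z), mul(SZ, SZ))))
  →6  S(add(add(add(SZ, mul(Z, SZ)), add(S^4(Z), SZ)), mul(add(Z, Z), mul(SZ, SZ))))
  →7  S(add(add(S(add(Z, mul(Z, SZ))), add(S^4(Z), SZ)), mul(add(Z, Z), mul(SZ, SZ))))
  →8  S(add(S(add(add(Z, mul(Z, SZ)), add(S^4(Z), SZ))), mul(add(Z, Z), mul(SZ, SZ))))
  →9  S(S(add(add(add(Z, mul(Z, SZ)), add(S^4(Z), SZ)), mul(add(Z, Z), mul(SZ, SZ)))))
  →10  S(S(add(add(mul(Z, SZ), add(S^4(Z), SZ)), mul(add(Z, Z), mul(SZ, SZ)))))
  →11  S(S(add(add(Z, add(S^4(Z), SZ)), mul(add(Z, Z), mul(SZ, SZ)))))
  →12  S(S(add(add(S^4(Z), SZ), mul(add(Z, Z), mul(SZ, SZ)))))
  →13  S(S(add(S(add(SSSZ, SZ)), mul(add(Z, Z), mul(SZ, SZ)))))
  →14  S(S(S(add(add(SSSZ, SZ), mul(add(Z, Z), mul(SZ, SZ))))))
  →15  S(S(S(add(S(add(SSZ, SZ)), mul(add(Z, Z), mul(SZ, SZ))))))
  →16  S(S(S(S(add(add(SSZ, SZ), mul(add(Z, Z), mul(SZ, SZ)))))))
  →17  S(S(S(S(add(S(add(SZ, SZ)), mul(add(Z, Z), mul(SZ, SZ)))))))
  →18  S(S(S(S(S(add(add(SZ, SZ), mul(add(Z, Z), mul(SZ, SZ))))))))
  →19  S(S(S(S(S(add(S(add(Z, SZ)), mul(add(Z, Z), mul(SZ, SZ))))))))
  →20  S(S(S(S(S(S(add(add(Z, SZ), mul(add(Z, Z), mul(SZ, SZ)))))))))
  →21  S(S(S(S(S(S(add(SZ, mul(add(Z, Z), mul(SZ, SZ)))))))))
  →22  S(S(S(S(S(S(S(add(Z, mul(add(Z, Z), mul(SZ, SZ))))))))))
  →23  S(S(S(S(S(S(S(mul(add(Z, Z), mul(SZ, SZ)))))))))
  →24  S(S(S(S(S(S(S(mul(Z, mul(SZ, SZ)))))))))
  →25  S^7(Z)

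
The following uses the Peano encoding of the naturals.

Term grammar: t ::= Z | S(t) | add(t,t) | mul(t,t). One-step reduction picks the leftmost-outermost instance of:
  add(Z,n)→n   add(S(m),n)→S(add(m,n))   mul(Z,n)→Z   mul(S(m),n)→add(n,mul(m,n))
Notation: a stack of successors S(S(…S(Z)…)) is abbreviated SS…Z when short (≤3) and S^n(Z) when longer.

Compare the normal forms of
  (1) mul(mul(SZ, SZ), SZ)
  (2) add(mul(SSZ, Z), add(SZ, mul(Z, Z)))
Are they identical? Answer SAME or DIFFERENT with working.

Term A:
  start: mul(mul(SZ, SZ), SZ)
  step 1: mul(add(SZ, mul(Z, SZ)), SZ)
  step 2: mul(S(add(Z, mul(Z, SZ))), SZ)
  step 3: add(SZ, mul(add(Z, mul(Z, SZ)), SZ))
  step 4: S(add(Z, mul(add(Z, mul(Z, SZ)), SZ)))
  step 5: S(mul(add(Z, mul(Z, SZ)), SZ))
  step 6: S(mul(mul(Z, SZ), SZ))
  step 7: S(mul(Z, SZ))
  step 8: SZ

Term B:
  start: add(mul(SSZ, Z), add(SZ, mul(Z, Z)))
  step 1: add(add(Z, mul(SZ, Z)), add(SZ, mul(Z, Z)))
  step 2: add(mul(SZ, Z), add(SZ, mul(Z, Z)))
  step 3: add(add(Z, mul(Z, Z)), add(SZ, mul(Z, Z)))
  step 4: add(mul(Z, Z), add(SZ, mul(Z, Z)))
  step 5: add(Z, add(SZ, mul(Z, Z)))
  step 6: add(SZ, mul(Z, Z))
  step 7: S(add(Z, mul(Z, Z)))
  step 8: S(mul(Z, Z))
  step 9: SZ

Answer: SAME — A ⇓ SZ, B ⇓ SZ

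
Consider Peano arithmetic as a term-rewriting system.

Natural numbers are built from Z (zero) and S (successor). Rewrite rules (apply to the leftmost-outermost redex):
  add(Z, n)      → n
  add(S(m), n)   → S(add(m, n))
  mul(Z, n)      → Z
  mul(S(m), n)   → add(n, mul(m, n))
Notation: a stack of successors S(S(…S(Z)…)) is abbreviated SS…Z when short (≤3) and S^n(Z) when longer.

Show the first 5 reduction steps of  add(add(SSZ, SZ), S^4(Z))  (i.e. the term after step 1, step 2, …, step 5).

Answer: after 5 steps: S(S(add(SZ, S^4(Z))))

Derivation:
  start: add(add(SSZ, SZ), S^4(Z))
  step 1: add(S(add(SZ, SZ)), S^4(Z))
  step 2: S(add(add(SZ, SZ), S^4(Z)))
  step 3: S(add(S(add(Z, SZ)), S^4(Z)))
  step 4: S(S(add(add(Z, SZ), S^4(Z))))
  step 5: S(S(add(SZ, S^4(Z))))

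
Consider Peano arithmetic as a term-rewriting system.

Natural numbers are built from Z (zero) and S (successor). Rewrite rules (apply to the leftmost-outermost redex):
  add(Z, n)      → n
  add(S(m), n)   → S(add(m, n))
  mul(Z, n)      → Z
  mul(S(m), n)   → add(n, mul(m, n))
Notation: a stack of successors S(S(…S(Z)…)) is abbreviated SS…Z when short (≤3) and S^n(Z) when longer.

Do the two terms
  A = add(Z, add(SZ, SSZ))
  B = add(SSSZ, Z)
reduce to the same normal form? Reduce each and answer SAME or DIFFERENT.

Term A:
  start: add(Z, add(SZ, SSZ))
  →1  add(SZ, SSZ)
  →2  S(add(Z, SSZ))
  →3  SSSZ

Term B:
  start: add(SSSZ, Z)
  →1  S(add(SSZ, Z))
  →2  S(S(add(SZ, Z)))
  →3  S(S(S(add(Z, Z))))
  →4  SSSZ

Answer: SAME — A ⇓ SSSZ, B ⇓ SSSZ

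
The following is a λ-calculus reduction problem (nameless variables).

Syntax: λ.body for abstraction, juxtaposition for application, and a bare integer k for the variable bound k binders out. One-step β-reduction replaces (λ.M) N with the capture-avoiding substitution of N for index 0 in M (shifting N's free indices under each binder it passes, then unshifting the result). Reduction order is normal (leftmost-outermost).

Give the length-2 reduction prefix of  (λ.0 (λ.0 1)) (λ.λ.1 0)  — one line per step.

Answer: after 2 steps: λ.(λ.0 (λ.λ.1 0)) 0

Derivation:
  start: (λ.0 (λ.0 1)) (λ.λ.1 0)
  [1] (λ.λ.1 0) (λ.0 (λ.λ.1 0))
  [2] λ.(λ.0 (λ.λ.1 0)) 0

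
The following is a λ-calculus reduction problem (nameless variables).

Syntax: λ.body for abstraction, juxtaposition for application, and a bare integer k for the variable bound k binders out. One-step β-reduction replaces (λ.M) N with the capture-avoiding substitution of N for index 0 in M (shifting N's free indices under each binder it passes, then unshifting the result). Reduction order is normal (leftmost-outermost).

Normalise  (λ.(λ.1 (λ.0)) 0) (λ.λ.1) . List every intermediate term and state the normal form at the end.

Answer: normal form = λ.λ.0  (in 3 steps)

Working:
  start: (λ.(λ.1 (λ.0)) 0) (λ.λ.1)
  [1] (λ.(λ.λ.1) (λ.0)) (λ.λ.1)
  [2] (λ.λ.1) (λ.0)
  [3] λ.λ.0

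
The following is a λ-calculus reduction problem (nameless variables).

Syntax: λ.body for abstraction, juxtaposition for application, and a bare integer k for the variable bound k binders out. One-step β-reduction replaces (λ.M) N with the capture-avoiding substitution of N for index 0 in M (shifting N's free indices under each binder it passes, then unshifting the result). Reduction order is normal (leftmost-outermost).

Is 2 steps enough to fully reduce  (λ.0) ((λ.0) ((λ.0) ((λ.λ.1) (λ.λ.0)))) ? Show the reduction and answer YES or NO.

  start: (λ.0) ((λ.0) ((λ.0) ((λ.λ.1) (λ.λ.0))))
  step 1: (λ.0) ((λ.0) ((λ.λ.1) (λ.λ.0)))
  step 2: (λ.0) ((λ.λ.1) (λ.λ.0))

Answer: NO — after 2 steps the term is (λ.0) ((λ.λ.1) (λ.λ.0)), not yet normal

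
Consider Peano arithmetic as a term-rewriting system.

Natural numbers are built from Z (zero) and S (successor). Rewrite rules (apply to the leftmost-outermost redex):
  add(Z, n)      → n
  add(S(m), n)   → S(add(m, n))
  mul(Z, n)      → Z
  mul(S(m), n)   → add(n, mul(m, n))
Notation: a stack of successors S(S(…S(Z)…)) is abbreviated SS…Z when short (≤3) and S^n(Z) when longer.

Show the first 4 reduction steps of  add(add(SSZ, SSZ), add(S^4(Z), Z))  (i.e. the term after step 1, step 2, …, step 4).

  start: add(add(SSZ, SSZ), add(S^4(Z), Z))
  [1] add(S(add(SZ, SSZ)), add(S^4(Z), Z))
  [2] S(add(add(SZ, SSZ), add(S^4(Z), Z)))
  [3] S(add(S(add(Z, SSZ)), add(S^4(Z), Z)))
  [4] S(S(add(add(Z, SSZ), add(S^4(Z), Z))))

Answer: after 4 steps: S(S(add(add(Z, SSZ), add(S^4(Z), Z))))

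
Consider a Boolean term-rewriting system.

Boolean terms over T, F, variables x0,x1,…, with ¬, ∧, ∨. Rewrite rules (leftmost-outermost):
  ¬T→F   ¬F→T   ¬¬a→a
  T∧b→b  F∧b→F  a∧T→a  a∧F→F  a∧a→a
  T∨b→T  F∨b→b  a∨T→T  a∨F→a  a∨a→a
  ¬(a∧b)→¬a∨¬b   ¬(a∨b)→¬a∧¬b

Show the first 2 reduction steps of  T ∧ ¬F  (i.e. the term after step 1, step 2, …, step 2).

Answer: after 2 steps: T

Derivation:
  start: T ∧ ¬F
  [1] ¬F
  [2] T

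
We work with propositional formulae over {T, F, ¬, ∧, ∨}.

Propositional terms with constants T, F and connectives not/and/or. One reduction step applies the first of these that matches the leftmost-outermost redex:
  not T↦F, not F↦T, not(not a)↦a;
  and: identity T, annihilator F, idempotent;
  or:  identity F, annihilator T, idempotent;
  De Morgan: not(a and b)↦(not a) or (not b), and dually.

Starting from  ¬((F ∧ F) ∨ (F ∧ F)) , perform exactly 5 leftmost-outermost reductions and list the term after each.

  start: ¬((F ∧ F) ∨ (F ∧ F))
  [1] ¬(F ∧ F) ∧ ¬(F ∧ F)
  [2] ¬(F ∧ F)
  [3] ¬F ∨ ¬F
  [4] ¬F
  [5] T

Answer: after 5 steps: T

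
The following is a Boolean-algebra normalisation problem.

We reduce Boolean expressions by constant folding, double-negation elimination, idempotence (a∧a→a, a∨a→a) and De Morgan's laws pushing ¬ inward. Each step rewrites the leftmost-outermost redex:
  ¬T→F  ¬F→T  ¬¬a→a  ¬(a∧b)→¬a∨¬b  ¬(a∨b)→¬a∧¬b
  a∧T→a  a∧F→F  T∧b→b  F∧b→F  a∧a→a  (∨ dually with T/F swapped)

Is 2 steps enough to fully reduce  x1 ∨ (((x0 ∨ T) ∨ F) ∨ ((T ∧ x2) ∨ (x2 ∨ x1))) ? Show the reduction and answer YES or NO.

  start: x1 ∨ (((x0 ∨ T) ∨ F) ∨ ((T ∧ x2) ∨ (x2 ∨ x1)))
  [1] x1 ∨ ((x0 ∨ T) ∨ ((T ∧ x2) ∨ (x2 ∨ x1)))
  [2] x1 ∨ (T ∨ ((T ∧ x2) ∨ (x2 ∨ x1)))

Answer: NO — after 2 steps the term is x1 ∨ (T ∨ ((T ∧ x2) ∨ (x2 ∨ x1))), not yet normal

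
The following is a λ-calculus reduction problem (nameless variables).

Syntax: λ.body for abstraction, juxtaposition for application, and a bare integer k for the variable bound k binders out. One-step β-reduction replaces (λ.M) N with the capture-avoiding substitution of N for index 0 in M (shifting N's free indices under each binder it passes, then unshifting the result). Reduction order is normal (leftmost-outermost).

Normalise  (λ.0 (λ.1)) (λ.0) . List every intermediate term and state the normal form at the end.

Answer: normal form = λ.λ.0  (in 2 steps)

Reduction:
  start: (λ.0 (λ.1)) (λ.0)
  step 1: (λ.0) (λ.λ.0)
  step 2: λ.λ.0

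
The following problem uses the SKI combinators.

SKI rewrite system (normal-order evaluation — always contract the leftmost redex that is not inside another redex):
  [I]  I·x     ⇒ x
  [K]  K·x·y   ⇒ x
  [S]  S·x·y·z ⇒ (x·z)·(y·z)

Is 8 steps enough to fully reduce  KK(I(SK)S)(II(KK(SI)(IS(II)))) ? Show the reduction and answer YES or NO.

  start: KK(I(SK)S)(II(KK(SI)(IS(II))))
  [1] K(II(KK(SI)(IS(II))))
  [2] K(I(KK(SI)(IS(II))))
  [3] K(KK(SI)(IS(II)))
  [4] K(K(IS(II)))
  [5] K(K(S(II)))
  [6] K(K(SI))

Answer: YES — reaches normal form K(K(SI)) in 6 ≤ 8 steps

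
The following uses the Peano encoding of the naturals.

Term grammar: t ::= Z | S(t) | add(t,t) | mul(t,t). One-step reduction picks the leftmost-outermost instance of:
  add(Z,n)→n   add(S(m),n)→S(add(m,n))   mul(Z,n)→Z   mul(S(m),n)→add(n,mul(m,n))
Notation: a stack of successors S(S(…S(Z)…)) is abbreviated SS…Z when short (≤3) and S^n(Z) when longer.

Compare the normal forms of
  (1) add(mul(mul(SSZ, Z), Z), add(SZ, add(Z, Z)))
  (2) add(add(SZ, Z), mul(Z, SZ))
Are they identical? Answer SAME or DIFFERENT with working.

Term A:
  start: add(mul(mul(SSZ, Z), Z), add(SZ, add(Z, Z)))
  →1  add(mul(add(Z, mul(SZ, Z)), Z), add(SZ, add(Z, Z)))
  →2  add(mul(mul(SZ, Z), Z), add(SZ, add(Z, Z)))
  →3  add(mul(add(Z, mul(Z, Z)), Z), add(SZ, add(Z, Z)))
  →4  add(mul(mul(Z, Z), Z), add(SZ, add(Z, Z)))
  →5  add(mul(Z, Z), add(SZ, add(Z, Z)))
  →6  add(Z, add(SZ, add(Z, Z)))
  →7  add(SZ, add(Z, Z))
  →8  S(add(Z, add(Z, Z)))
  →9  S(add(Z, Z))
  →10  SZ

Term B:
  start: add(add(SZ, Z), mul(Z, SZ))
  →1  add(S(add(Z, Z)), mul(Z, SZ))
  →2  S(add(add(Z, Z), mul(Z, SZ)))
  →3  S(add(Z, mul(Z, SZ)))
  →4  S(mul(Z, SZ))
  →5  SZ

Answer: SAME — A ⇓ SZ, B ⇓ SZ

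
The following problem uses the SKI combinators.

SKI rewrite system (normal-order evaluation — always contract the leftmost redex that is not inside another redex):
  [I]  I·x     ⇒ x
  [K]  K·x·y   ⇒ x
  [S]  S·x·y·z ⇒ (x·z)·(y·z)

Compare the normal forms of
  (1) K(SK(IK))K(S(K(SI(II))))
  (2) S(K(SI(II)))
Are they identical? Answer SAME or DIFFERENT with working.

Term A:
  start: K(SK(IK))K(S(K(SI(II))))
  [1] SK(IK)(S(K(SI(II))))
  [2] K(S(K(SI(II))))(IK(S(K(SI(II)))))
  [3] S(K(SI(II)))
  [4] S(K(SII))

Term B:
  start: S(K(SI(II)))
  [1] S(K(SII))

Answer: SAME — A ⇓ S(K(SII)), B ⇓ S(K(SII))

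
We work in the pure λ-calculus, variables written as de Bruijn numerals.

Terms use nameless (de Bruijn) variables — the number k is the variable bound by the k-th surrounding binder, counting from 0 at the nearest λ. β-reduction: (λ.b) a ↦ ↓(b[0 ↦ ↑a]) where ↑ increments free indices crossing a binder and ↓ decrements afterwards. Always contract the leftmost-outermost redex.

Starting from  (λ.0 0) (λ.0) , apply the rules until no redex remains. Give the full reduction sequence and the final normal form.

  start: (λ.0 0) (λ.0)
  →1  (λ.0) (λ.0)
  →2  λ.0

Answer: normal form = λ.0  (in 2 steps)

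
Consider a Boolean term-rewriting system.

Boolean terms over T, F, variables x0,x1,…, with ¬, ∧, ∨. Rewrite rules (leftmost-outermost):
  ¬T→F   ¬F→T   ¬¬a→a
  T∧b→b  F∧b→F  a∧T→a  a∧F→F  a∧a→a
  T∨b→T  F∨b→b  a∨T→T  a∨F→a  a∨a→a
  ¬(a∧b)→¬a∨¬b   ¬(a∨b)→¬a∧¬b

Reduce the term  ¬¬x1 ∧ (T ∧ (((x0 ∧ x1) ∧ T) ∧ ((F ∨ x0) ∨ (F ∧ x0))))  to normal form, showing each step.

Answer: normal form = x1 ∧ ((x0 ∧ x1) ∧ x0)  (in 6 steps)

Reduction:
  start: ¬¬x1 ∧ (T ∧ (((x0 ∧ x1) ∧ T) ∧ ((F ∨ x0) ∨ (F ∧ x0))))
  →1  x1 ∧ (T ∧ (((x0 ∧ x1) ∧ T) ∧ ((F ∨ x0) ∨ (F ∧ x0))))
  →2  x1 ∧ (((x0 ∧ x1) ∧ T) ∧ ((F ∨ x0) ∨ (F ∧ x0)))
  →3  x1 ∧ ((x0 ∧ x1) ∧ ((F ∨ x0) ∨ (F ∧ x0)))
  →4  x1 ∧ ((x0 ∧ x1) ∧ (x0 ∨ (F ∧ x0)))
  →5  x1 ∧ ((x0 ∧ x1) ∧ (x0 ∨ F))
  →6  x1 ∧ ((x0 ∧ x1) ∧ x0)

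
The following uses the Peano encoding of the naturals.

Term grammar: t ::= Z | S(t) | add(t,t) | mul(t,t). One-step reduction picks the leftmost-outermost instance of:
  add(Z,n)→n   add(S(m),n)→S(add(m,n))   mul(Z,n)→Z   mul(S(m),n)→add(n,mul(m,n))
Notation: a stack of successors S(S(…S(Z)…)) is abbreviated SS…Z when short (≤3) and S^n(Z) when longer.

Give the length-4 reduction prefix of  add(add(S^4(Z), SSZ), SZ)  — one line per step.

Answer: after 4 steps: S(S(add(add(SSZ, SSZ), SZ)))

Working:
  start: add(add(S^4(Z), SSZ), SZ)
  step 1: add(S(add(SSSZ, SSZ)), SZ)
  step 2: S(add(add(SSSZ, SSZ), SZ))
  step 3: S(add(S(add(SSZ, SSZ)), SZ))
  step 4: S(S(add(add(SSZ, SSZ), SZ)))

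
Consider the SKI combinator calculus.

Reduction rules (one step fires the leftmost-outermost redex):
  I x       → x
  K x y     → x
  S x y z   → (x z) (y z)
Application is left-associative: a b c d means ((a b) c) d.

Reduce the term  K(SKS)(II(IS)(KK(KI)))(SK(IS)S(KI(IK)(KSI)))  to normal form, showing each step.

Answer: normal form = SS  (in 8 steps)

Working:
  start: K(SKS)(II(IS)(KK(KI)))(SK(IS)S(KI(IK)(KSI)))
  [1] SKS(SK(IS)S(KI(IK)(KSI)))
  [2] K(SK(IS)S(KI(IK)(KSI)))(S(SK(IS)S(KI(IK)(KSI))))
  [3] SK(IS)S(KI(IK)(KSI))
  [4] KS(ISS)(KI(IK)(KSI))
  [5] S(KI(IK)(KSI))
  [6] S(I(KSI))
  [7] S(KSI)
  [8] SS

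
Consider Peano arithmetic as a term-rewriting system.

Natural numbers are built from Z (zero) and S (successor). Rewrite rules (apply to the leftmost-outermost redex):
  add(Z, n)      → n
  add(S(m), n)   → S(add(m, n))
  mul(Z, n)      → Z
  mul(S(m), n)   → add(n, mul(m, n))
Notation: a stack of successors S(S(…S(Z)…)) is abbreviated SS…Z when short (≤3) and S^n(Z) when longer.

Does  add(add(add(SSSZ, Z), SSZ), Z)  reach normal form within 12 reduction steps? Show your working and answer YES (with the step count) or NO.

  start: add(add(add(SSSZ, Z), SSZ), Z)
  step 1: add(add(S(add(SSZ, Z)), SSZ), Z)
  step 2: add(S(add(add(SSZ, Z), SSZ)), Z)
  step 3: S(add(add(add(SSZ, Z), SSZ), Z))
  step 4: S(add(add(S(add(SZ, Z)), SSZ), Z))
  step 5: S(add(S(add(add(SZ, Z), SSZ)), Z))
  step 6: S(S(add(add(add(SZ, Z), SSZ), Z)))
  step 7: S(S(add(add(S(add(Z, Z)), SSZ), Z)))
  step 8: S(S(add(S(add(add(Z, Z), SSZ)), Z)))
  step 9: S(S(S(add(add(add(Z, Z), SSZ), Z))))
  step 10: S(S(S(add(add(Z, SSZ), Z))))
  step 11: S(S(S(add(SSZ, Z))))
  step 12: S(S(S(S(add(SZ, Z)))))

Answer: NO — after 12 steps the term is S(S(S(S(add(SZ, Z))))), not yet normal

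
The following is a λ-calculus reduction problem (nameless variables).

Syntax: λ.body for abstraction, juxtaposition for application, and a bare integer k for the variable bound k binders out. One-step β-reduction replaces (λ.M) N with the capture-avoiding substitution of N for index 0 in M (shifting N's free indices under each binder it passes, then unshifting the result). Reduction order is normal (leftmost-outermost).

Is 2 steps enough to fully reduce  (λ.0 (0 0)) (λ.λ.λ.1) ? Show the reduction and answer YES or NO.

  start: (λ.0 (0 0)) (λ.λ.λ.1)
  →1  (λ.λ.λ.1) ((λ.λ.λ.1) (λ.λ.λ.1))
  →2  λ.λ.1

Answer: YES — reaches normal form λ.λ.1 in 2 ≤ 2 steps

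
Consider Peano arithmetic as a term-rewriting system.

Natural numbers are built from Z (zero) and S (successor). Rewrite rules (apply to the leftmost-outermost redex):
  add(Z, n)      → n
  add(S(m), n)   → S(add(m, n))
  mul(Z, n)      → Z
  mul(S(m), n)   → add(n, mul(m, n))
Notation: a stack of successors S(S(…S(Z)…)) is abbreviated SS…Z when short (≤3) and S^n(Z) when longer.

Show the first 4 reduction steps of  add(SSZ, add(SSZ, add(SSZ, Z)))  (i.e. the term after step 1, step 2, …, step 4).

  start: add(SSZ, add(SSZ, add(SSZ, Z)))
  [1] S(add(SZ, add(SSZ, add(SSZ, Z))))
  [2] S(S(add(Z, add(SSZ, add(SSZ, Z)))))
  [3] S(S(add(SSZ, add(SSZ, Z))))
  [4] S(S(S(add(SZ, add(SSZ, Z)))))

Answer: after 4 steps: S(S(S(add(SZ, add(SSZ, Z)))))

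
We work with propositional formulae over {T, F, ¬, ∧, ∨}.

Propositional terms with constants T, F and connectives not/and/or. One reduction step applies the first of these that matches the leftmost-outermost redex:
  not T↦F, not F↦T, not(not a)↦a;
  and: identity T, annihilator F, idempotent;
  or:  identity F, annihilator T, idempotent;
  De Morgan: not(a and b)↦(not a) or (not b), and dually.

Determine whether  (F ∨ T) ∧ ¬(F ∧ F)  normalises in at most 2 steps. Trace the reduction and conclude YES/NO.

  start: (F ∨ T) ∧ ¬(F ∧ F)
  →1  T ∧ ¬(F ∧ F)
  →2  ¬(F ∧ F)

Answer: NO — after 2 steps the term is ¬(F ∧ F), not yet normal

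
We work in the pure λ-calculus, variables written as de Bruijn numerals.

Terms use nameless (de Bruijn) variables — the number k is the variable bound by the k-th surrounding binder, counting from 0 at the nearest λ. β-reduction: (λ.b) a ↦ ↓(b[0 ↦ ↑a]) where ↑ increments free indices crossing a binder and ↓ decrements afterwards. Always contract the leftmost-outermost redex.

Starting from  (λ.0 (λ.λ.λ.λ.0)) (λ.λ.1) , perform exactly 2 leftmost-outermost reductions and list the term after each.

  start: (λ.0 (λ.λ.λ.λ.0)) (λ.λ.1)
  →1  (λ.λ.1) (λ.λ.λ.λ.0)
  →2  λ.λ.λ.λ.λ.0

Answer: after 2 steps: λ.λ.λ.λ.λ.0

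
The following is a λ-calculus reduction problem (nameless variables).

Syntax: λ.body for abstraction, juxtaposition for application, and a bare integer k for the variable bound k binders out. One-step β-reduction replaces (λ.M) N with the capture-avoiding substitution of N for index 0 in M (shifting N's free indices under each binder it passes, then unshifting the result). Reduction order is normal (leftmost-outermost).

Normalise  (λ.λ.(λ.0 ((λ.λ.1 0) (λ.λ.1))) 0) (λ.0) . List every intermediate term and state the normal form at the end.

Answer: normal form = λ.0 (λ.λ.1)  (in 4 steps)

Reduction:
  start: (λ.λ.(λ.0 ((λ.λ.1 0) (λ.λ.1))) 0) (λ.0)
  [1] λ.(λ.0 ((λ.λ.1 0) (λ.λ.1))) 0
  [2] λ.0 ((λ.λ.1 0) (λ.λ.1))
  [3] λ.0 (λ.(λ.λ.1) 0)
  [4] λ.0 (λ.λ.1)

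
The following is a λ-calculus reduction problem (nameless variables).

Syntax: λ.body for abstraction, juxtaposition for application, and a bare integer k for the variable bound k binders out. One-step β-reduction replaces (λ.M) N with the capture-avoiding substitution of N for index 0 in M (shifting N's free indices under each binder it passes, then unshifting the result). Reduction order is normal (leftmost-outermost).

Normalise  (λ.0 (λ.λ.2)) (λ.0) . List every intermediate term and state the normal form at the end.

Answer: normal form = λ.λ.λ.0  (in 2 steps)

Working:
  start: (λ.0 (λ.λ.2)) (λ.0)
  →1  (λ.0) (λ.λ.λ.0)
  →2  λ.λ.λ.0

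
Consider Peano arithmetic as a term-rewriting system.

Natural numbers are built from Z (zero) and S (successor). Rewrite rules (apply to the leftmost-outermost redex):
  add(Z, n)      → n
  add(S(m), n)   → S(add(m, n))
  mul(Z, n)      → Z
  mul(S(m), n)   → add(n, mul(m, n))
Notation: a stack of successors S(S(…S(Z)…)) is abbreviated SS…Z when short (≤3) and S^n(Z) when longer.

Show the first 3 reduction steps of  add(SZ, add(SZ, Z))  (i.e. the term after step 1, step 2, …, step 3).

Answer: after 3 steps: S(S(add(Z, Z)))

Reduction:
  start: add(SZ, add(SZ, Z))
  [1] S(add(Z, add(SZ, Z)))
  [2] S(add(SZ, Z))
  [3] S(S(add(Z, Z)))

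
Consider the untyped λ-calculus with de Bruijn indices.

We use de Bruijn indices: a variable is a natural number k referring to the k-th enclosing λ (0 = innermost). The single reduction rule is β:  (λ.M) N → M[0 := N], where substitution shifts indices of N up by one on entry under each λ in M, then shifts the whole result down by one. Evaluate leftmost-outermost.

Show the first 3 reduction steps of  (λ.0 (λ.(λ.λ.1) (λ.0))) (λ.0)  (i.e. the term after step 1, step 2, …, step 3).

Answer: after 3 steps: λ.λ.λ.0

Reduction:
  start: (λ.0 (λ.(λ.λ.1) (λ.0))) (λ.0)
  step 1: (λ.0) (λ.(λ.λ.1) (λ.0))
  step 2: λ.(λ.λ.1) (λ.0)
  step 3: λ.λ.λ.0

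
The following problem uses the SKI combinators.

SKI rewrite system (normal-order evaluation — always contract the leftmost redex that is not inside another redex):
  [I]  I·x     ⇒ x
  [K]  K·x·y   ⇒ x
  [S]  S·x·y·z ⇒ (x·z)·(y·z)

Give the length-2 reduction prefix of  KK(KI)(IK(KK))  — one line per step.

Answer: after 2 steps: K(K(KK))

Working:
  start: KK(KI)(IK(KK))
  step 1: K(IK(KK))
  step 2: K(K(KK))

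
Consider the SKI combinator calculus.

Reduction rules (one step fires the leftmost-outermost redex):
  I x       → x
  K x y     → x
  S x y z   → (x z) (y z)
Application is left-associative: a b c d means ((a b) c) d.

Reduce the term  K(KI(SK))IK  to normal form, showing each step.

  start: K(KI(SK))IK
  →1  KI(SK)K
  →2  IK
  →3  K

Answer: normal form = K  (in 3 steps)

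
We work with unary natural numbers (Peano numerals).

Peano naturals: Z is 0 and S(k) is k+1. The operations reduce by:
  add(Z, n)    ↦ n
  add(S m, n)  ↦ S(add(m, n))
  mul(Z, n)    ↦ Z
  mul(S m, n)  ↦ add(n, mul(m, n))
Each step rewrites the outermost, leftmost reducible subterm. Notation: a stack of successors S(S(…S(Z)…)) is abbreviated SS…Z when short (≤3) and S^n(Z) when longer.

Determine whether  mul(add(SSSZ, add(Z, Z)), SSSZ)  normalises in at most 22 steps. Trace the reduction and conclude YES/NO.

Answer: YES — reaches normal form S^9(Z) in 21 ≤ 22 steps

Working:
  start: mul(add(SSSZ, add(Z, Z)), SSSZ)
  [1] mul(S(add(SSZ, add(Z, Z))), SSSZ)
  [2] add(SSSZ, mul(add(SSZ, add(Z, Z)), SSSZ))
  [3] S(add(SSZ, mul(add(SSZ, add(Z, Z)), SSSZ)))
  [4] S(S(add(SZ, mul(add(SSZ, add(Z, Z)), SSSZ))))
  [5] S(S(S(add(Z, mul(add(SSZ, add(Z, Z)), SSSZ)))))
  [6] S(S(S(mul(add(SSZ, add(Z, Z)), SSSZ))))
  [7] S(S(S(mul(S(add(SZ, add(Z, Z))), SSSZ))))
  [8] S(S(S(add(SSSZ, mul(add(SZ, add(Z, Z)), SSSZ)))))
  [9] S(S(S(S(add(SSZ, mul(add(SZ, add(Z, Z)), SSSZ))))))
  [10] S(S(S(S(S(add(SZ, mul(add(SZ, add(Z, Z)), SSSZ)))))))
  [11] S(S(S(S(S(S(add(Z, mul(add(SZ, add(Z, Z)), SSSZ))))))))
  [12] S(S(S(S(S(S(mul(add(SZ, add(Z, Z)), SSSZ)))))))
  [13] S(S(S(S(S(S(mul(S(add(Z, add(Z, Z))), SSSZ)))))))
  [14] S(S(S(S(S(S(add(SSSZ, mul(add(Z, add(Z, Z)), SSSZ))))))))
  [15] S(S(S(S(S(S(S(add(SSZ, mul(add(Z, add(Z, Z)), SSSZ)))))))))
  [16] S(S(S(S(S(S(S(S(add(SZ, mul(add(Z, add(Z, Z)), SSSZ))))))))))
  [17] S(S(S(S(S(S(S(S(S(add(Z, mul(add(Z, add(Z, Z)), SSSZ)))))))))))
  [18] S(S(S(S(S(S(S(S(S(mul(add(Z, add(Z, Z)), SSSZ))))))))))
  [19] S(S(S(S(S(S(S(S(S(mul(add(Z, Z), SSSZ))))))))))
  [20] S(S(S(S(S(S(S(S(S(mul(Z, SSSZ))))))))))
  [21] S^9(Z)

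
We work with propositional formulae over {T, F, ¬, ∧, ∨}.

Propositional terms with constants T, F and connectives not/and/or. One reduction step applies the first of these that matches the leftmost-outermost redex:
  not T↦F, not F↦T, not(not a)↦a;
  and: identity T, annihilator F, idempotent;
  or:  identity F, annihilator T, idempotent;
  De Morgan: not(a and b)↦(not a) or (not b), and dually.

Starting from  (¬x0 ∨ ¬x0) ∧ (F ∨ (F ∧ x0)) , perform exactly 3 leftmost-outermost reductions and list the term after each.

Answer: after 3 steps: ¬x0 ∧ F

Working:
  start: (¬x0 ∨ ¬x0) ∧ (F ∨ (F ∧ x0))
  [1] ¬x0 ∧ (F ∨ (F ∧ x0))
  [2] ¬x0 ∧ (F ∧ x0)
  [3] ¬x0 ∧ F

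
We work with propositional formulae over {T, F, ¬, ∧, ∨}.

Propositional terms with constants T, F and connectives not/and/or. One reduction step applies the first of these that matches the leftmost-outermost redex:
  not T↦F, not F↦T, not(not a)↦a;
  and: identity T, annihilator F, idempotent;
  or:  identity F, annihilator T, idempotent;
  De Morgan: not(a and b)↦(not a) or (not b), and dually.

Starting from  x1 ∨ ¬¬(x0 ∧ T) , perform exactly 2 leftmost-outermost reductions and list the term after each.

  start: x1 ∨ ¬¬(x0 ∧ T)
  →1  x1 ∨ (x0 ∧ T)
  →2  x1 ∨ x0

Answer: after 2 steps: x1 ∨ x0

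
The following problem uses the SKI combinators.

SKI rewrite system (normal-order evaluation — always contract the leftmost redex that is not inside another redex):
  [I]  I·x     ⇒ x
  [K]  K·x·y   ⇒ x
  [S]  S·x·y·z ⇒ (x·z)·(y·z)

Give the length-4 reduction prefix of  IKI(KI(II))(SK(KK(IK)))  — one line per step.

Answer: after 4 steps: SKK

Reduction:
  start: IKI(KI(II))(SK(KK(IK)))
  [1] KI(KI(II))(SK(KK(IK)))
  [2] I(SK(KK(IK)))
  [3] SK(KK(IK))
  [4] SKK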